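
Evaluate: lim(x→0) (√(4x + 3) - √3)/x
This is a standard limit.

Factor or rationalize the expression:
  lim(x→0) (√(4x + 3) - √3)/x = 2·sqrt(3)/3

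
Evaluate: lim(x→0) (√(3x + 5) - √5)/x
This is a standard limit.

Factor or rationalize the expression:
  lim(x→0) (√(3x + 5) - √5)/x = 3·sqrt(5)/10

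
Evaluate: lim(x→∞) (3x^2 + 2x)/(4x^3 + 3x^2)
This is an ∞/∞ indeterminate form.

Apply L'Hôpital's rule: differentiate numerator and denominator separately.
  f(x) = 3·x^2 + 2·x   ⇒   f'(x) = 6·x + 2
  g(x) = 4·x^3 + 3·x^2   ⇒   g'(x) = 12·x^2 + 6·x
  lim(x→∞) f'(x)/g'(x) = lim(x→∞) (6·x + 2)/(12·x^2 + 6·x)
  = 0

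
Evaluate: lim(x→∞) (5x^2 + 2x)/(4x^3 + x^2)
This is an ∞/∞ indeterminate form.

Apply L'Hôpital's rule: differentiate numerator and denominator separately.
  f(x) = 5·x^2 + 2·x   ⇒   f'(x) = 10·x + 2
  g(x) = 4·x^3 + x^2   ⇒   g'(x) = 12·x^2 + 2·x
  lim(x→∞) f'(x)/g'(x) = lim(x→∞) (10·x + 2)/(12·x^2 + 2·x)
  = 0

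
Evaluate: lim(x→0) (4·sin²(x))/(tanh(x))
This is a 0/0 indeterminate form.

Apply L'Hôpital's rule: differentiate numerator and denominator separately.
  f(x) = 4·sin(x)^2   ⇒   f'(x) = 8·sin(x)·cos(x)
  g(x) = tanh(x)   ⇒   g'(x) = 1 - tanh(x)^2
  lim(x→0) f'(x)/g'(x) = lim(x→0) (8·sin(x)·cos(x))/(1 - tanh(x)^2)
  = 0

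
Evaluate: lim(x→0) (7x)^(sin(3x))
This is an exponential indeterminate form.

For exponential indeterminate forms, take the natural log:
  Let L = lim(x→0) (7x)^(sin(3x))
  Then ln(L) = lim(x→0) [exponent × ln(base)]
  Evaluate using L'Hôpital or standard limits, then exponentiate.
  L = 1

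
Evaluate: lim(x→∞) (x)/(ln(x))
This is an ∞/∞ indeterminate form.

Apply L'Hôpital's rule: differentiate numerator and denominator separately.
  f(x) = x   ⇒   f'(x) = 1
  g(x) = ln(x)   ⇒   g'(x) = 1/x
  lim(x→∞) f'(x)/g'(x) = lim(x→∞) (1)/(1/x)
  = ∞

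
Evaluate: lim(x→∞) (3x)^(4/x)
This is an exponential indeterminate form.

For exponential indeterminate forms, take the natural log:
  Let L = lim(x→∞) (3x)^(4/x)
  Then ln(L) = lim(x→∞) [exponent × ln(base)]
  Evaluate using L'Hôpital or standard limits, then exponentiate.
  L = 1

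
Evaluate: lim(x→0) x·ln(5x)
This is a 0·∞ indeterminate form.

Rewrite 0·∞ as a quotient (0/0 or ∞/∞ form), then apply L'Hôpital's rule:
  lim(x→0) x·ln(5x) = 0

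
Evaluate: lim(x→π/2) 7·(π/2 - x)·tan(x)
This is a 0·∞ indeterminate form.

Rewrite 0·∞ as a quotient (0/0 or ∞/∞ form), then apply L'Hôpital's rule:
  lim(x→π/2) 7·(π/2 - x)·tan(x) = 7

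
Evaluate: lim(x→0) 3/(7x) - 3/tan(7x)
This is an ∞-∞ indeterminate form.

Combine fractions or rationalize to convert ∞-∞ to 0/0 form:
  lim(x→0) 3/(7x) - 3/tan(7x) = 0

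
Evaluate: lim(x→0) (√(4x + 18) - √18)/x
This is a standard limit.

Factor or rationalize the expression:
  lim(x→0) (√(4x + 18) - √18)/x = sqrt(2)/3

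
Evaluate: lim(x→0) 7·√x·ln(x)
This is a 0·∞ indeterminate form.

Rewrite 0·∞ as a quotient (0/0 or ∞/∞ form), then apply L'Hôpital's rule:
  lim(x→0) 7·√x·ln(x) = 0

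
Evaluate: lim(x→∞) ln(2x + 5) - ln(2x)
This is an ∞-∞ indeterminate form.

Combine fractions or rationalize to convert ∞-∞ to 0/0 form:
  lim(x→∞) ln(2x + 5) - ln(2x) = 0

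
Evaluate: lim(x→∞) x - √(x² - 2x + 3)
This is an ∞-∞ indeterminate form.

Combine fractions or rationalize to convert ∞-∞ to 0/0 form:
  lim(x→∞) x - √(x² - 2x + 3) = 1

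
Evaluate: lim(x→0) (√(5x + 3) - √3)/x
This is a standard limit.

Factor or rationalize the expression:
  lim(x→0) (√(5x + 3) - √3)/x = 5·sqrt(3)/6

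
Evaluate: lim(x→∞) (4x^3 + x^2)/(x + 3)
This is an ∞/∞ indeterminate form.

Apply L'Hôpital's rule: differentiate numerator and denominator separately.
  f(x) = 4·x^3 + x^2   ⇒   f'(x) = 12·x^2 + 2·x
  g(x) = x + 3   ⇒   g'(x) = 1
  lim(x→∞) f'(x)/g'(x) = lim(x→∞) (12·x^2 + 2·x)/(1)
  = ∞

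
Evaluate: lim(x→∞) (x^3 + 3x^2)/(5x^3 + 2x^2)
This is an ∞/∞ indeterminate form.

Apply L'Hôpital's rule: differentiate numerator and denominator separately.
  f(x) = x^3 + 3·x^2   ⇒   f'(x) = 3·x^2 + 6·x
  g(x) = 5·x^3 + 2·x^2   ⇒   g'(x) = 15·x^2 + 4·x
  lim(x→∞) f'(x)/g'(x) = lim(x→∞) (3·x^2 + 6·x)/(15·x^2 + 4·x)
  = 1/5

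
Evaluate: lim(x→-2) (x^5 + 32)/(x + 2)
This is a standard limit.

Factor or rationalize the expression:
  lim(x→-2) (x^5 + 32)/(x + 2) = 80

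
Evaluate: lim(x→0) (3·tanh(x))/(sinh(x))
This is a 0/0 indeterminate form.

Apply L'Hôpital's rule: differentiate numerator and denominator separately.
  f(x) = 3·tanh(x)   ⇒   f'(x) = 3 - 3·tanh(x)^2
  g(x) = sinh(x)   ⇒   g'(x) = cosh(x)
  lim(x→0) f'(x)/g'(x) = lim(x→0) (3 - 3·tanh(x)^2)/(cosh(x))
  = 3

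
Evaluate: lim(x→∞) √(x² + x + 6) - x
This is an ∞-∞ indeterminate form.

Combine fractions or rationalize to convert ∞-∞ to 0/0 form:
  lim(x→∞) √(x² + x + 6) - x = 1/2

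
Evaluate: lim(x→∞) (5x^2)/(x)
This is an ∞/∞ indeterminate form.

Apply L'Hôpital's rule: differentiate numerator and denominator separately.
  f(x) = 5·x^2   ⇒   f'(x) = 10·x
  g(x) = x   ⇒   g'(x) = 1
  lim(x→∞) f'(x)/g'(x) = lim(x→∞) (10·x)/(1)
  = ∞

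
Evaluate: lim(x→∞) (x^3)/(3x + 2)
This is an ∞/∞ indeterminate form.

Apply L'Hôpital's rule: differentiate numerator and denominator separately.
  f(x) = x^3   ⇒   f'(x) = 3·x^2
  g(x) = 3·x + 2   ⇒   g'(x) = 3
  lim(x→∞) f'(x)/g'(x) = lim(x→∞) (3·x^2)/(3)
  = ∞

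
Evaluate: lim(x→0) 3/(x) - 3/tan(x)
This is an ∞-∞ indeterminate form.

Combine fractions or rationalize to convert ∞-∞ to 0/0 form:
  lim(x→0) 3/(x) - 3/tan(x) = 0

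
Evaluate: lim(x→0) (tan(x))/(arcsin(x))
This is a 0/0 indeterminate form.

Apply L'Hôpital's rule: differentiate numerator and denominator separately.
  f(x) = tan(x)   ⇒   f'(x) = tan(x)^2 + 1
  g(x) = asin(x)   ⇒   g'(x) = 1/sqrt(1 - x^2)
  lim(x→0) f'(x)/g'(x) = lim(x→0) (tan(x)^2 + 1)/(1/sqrt(1 - x^2))
  = 1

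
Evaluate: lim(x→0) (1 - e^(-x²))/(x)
This is a 0/0 indeterminate form.

Apply L'Hôpital's rule: differentiate numerator and denominator separately.
  f(x) = 1 - e^(-x^2)   ⇒   f'(x) = 2·x·e^(-x^2)
  g(x) = x   ⇒   g'(x) = 1
  lim(x→0) f'(x)/g'(x) = lim(x→0) (2·x·e^(-x^2))/(1)
  = 0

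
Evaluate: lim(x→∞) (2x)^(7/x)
This is an exponential indeterminate form.

For exponential indeterminate forms, take the natural log:
  Let L = lim(x→∞) (2x)^(7/x)
  Then ln(L) = lim(x→∞) [exponent × ln(base)]
  Evaluate using L'Hôpital or standard limits, then exponentiate.
  L = 1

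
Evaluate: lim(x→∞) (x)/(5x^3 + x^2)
This is an ∞/∞ indeterminate form.

Apply L'Hôpital's rule: differentiate numerator and denominator separately.
  f(x) = x   ⇒   f'(x) = 1
  g(x) = 5·x^3 + x^2   ⇒   g'(x) = 15·x^2 + 2·x
  lim(x→∞) f'(x)/g'(x) = lim(x→∞) (1)/(15·x^2 + 2·x)
  = 0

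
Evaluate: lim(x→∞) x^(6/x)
This is an exponential indeterminate form.

For exponential indeterminate forms, take the natural log:
  Let L = lim(x→∞) x^(6/x)
  Then ln(L) = lim(x→∞) [exponent × ln(base)]
  Evaluate using L'Hôpital or standard limits, then exponentiate.
  L = 1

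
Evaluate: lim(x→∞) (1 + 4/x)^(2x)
This is an exponential indeterminate form.

For exponential indeterminate forms, take the natural log:
  Let L = lim(x→∞) (1 + 4/x)^(2x)
  Then ln(L) = lim(x→∞) [exponent × ln(base)]
  Evaluate using L'Hôpital or standard limits, then exponentiate.
  L = e^(8)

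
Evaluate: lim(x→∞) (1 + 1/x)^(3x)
This is an exponential indeterminate form.

For exponential indeterminate forms, take the natural log:
  Let L = lim(x→∞) (1 + 1/x)^(3x)
  Then ln(L) = lim(x→∞) [exponent × ln(base)]
  Evaluate using L'Hôpital or standard limits, then exponentiate.
  L = e^(3)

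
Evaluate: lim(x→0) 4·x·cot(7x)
This is a 0·∞ indeterminate form.

Rewrite 0·∞ as a quotient (0/0 or ∞/∞ form), then apply L'Hôpital's rule:
  lim(x→0) 4·x·cot(7x) = 4/7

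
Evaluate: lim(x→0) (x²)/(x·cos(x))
This is a 0/0 indeterminate form.

Apply L'Hôpital's rule: differentiate numerator and denominator separately.
  f(x) = x^2   ⇒   f'(x) = 2·x
  g(x) = x·cos(x)   ⇒   g'(x) = -x·sin(x) + cos(x)
  lim(x→0) f'(x)/g'(x) = lim(x→0) (2·x)/(-x·sin(x) + cos(x))
  = 0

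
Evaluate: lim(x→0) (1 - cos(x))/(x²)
This is a 0/0 indeterminate form.

Apply L'Hôpital's rule: differentiate numerator and denominator separately.
  f(x) = 1 - cos(x)   ⇒   f'(x) = sin(x)
  g(x) = x^2   ⇒   g'(x) = 2·x
  lim(x→0) f'(x)/g'(x) = lim(x→0) (sin(x))/(2·x)
  = 1/2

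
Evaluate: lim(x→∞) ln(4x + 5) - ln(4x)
This is an ∞-∞ indeterminate form.

Combine fractions or rationalize to convert ∞-∞ to 0/0 form:
  lim(x→∞) ln(4x + 5) - ln(4x) = 0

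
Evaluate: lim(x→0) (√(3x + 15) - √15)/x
This is a standard limit.

Factor or rationalize the expression:
  lim(x→0) (√(3x + 15) - √15)/x = sqrt(15)/10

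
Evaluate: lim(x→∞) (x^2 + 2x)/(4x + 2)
This is an ∞/∞ indeterminate form.

Apply L'Hôpital's rule: differentiate numerator and denominator separately.
  f(x) = x^2 + 2·x   ⇒   f'(x) = 2·x + 2
  g(x) = 4·x + 2   ⇒   g'(x) = 4
  lim(x→∞) f'(x)/g'(x) = lim(x→∞) (2·x + 2)/(4)
  = ∞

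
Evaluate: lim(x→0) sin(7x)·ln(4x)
This is a 0·∞ indeterminate form.

Rewrite 0·∞ as a quotient (0/0 or ∞/∞ form), then apply L'Hôpital's rule:
  lim(x→0) sin(7x)·ln(4x) = 0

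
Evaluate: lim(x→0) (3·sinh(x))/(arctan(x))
This is a 0/0 indeterminate form.

Apply L'Hôpital's rule: differentiate numerator and denominator separately.
  f(x) = 3·sinh(x)   ⇒   f'(x) = 3·cosh(x)
  g(x) = atan(x)   ⇒   g'(x) = 1/(x^2 + 1)
  lim(x→0) f'(x)/g'(x) = lim(x→0) (3·cosh(x))/(1/(x^2 + 1))
  = 3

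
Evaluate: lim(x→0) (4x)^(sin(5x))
This is an exponential indeterminate form.

For exponential indeterminate forms, take the natural log:
  Let L = lim(x→0) (4x)^(sin(5x))
  Then ln(L) = lim(x→0) [exponent × ln(base)]
  Evaluate using L'Hôpital or standard limits, then exponentiate.
  L = 1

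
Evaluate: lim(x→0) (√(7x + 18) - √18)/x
This is a standard limit.

Factor or rationalize the expression:
  lim(x→0) (√(7x + 18) - √18)/x = 7·sqrt(2)/12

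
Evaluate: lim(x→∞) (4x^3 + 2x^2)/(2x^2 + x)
This is an ∞/∞ indeterminate form.

Apply L'Hôpital's rule: differentiate numerator and denominator separately.
  f(x) = 4·x^3 + 2·x^2   ⇒   f'(x) = 12·x^2 + 4·x
  g(x) = 2·x^2 + x   ⇒   g'(x) = 4·x + 1
  lim(x→∞) f'(x)/g'(x) = lim(x→∞) (12·x^2 + 4·x)/(4·x + 1)
  = ∞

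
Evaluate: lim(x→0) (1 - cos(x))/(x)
This is a 0/0 indeterminate form.

Apply L'Hôpital's rule: differentiate numerator and denominator separately.
  f(x) = 1 - cos(x)   ⇒   f'(x) = sin(x)
  g(x) = x   ⇒   g'(x) = 1
  lim(x→0) f'(x)/g'(x) = lim(x→0) (sin(x))/(1)
  = 0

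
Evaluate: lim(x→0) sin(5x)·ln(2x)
This is a 0·∞ indeterminate form.

Rewrite 0·∞ as a quotient (0/0 or ∞/∞ form), then apply L'Hôpital's rule:
  lim(x→0) sin(5x)·ln(2x) = 0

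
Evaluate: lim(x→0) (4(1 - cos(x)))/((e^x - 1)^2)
This is a 0/0 indeterminate form.

Apply L'Hôpital's rule: differentiate numerator and denominator separately.
  f(x) = 4 - 4·cos(x)   ⇒   f'(x) = 4·sin(x)
  g(x) = (e^(x) - 1)^2   ⇒   g'(x) = 2·(e^(x) - 1)·e^(x)
  lim(x→0) f'(x)/g'(x) = lim(x→0) (4·sin(x))/(2·(e^(x) - 1)·e^(x))
  = 2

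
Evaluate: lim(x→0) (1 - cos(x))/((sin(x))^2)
This is a 0/0 indeterminate form.

Apply L'Hôpital's rule: differentiate numerator and denominator separately.
  f(x) = 1 - cos(x)   ⇒   f'(x) = sin(x)
  g(x) = sin(x)^2   ⇒   g'(x) = 2·sin(x)·cos(x)
  lim(x→0) f'(x)/g'(x) = lim(x→0) (sin(x))/(2·sin(x)·cos(x))
  = 1/2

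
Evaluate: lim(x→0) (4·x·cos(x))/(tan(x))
This is a 0/0 indeterminate form.

Apply L'Hôpital's rule: differentiate numerator and denominator separately.
  f(x) = 4·x·cos(x)   ⇒   f'(x) = -4·x·sin(x) + 4·cos(x)
  g(x) = tan(x)   ⇒   g'(x) = tan(x)^2 + 1
  lim(x→0) f'(x)/g'(x) = lim(x→0) (-4·x·sin(x) + 4·cos(x))/(tan(x)^2 + 1)
  = 4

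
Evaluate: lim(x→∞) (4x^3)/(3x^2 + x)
This is an ∞/∞ indeterminate form.

Apply L'Hôpital's rule: differentiate numerator and denominator separately.
  f(x) = 4·x^3   ⇒   f'(x) = 12·x^2
  g(x) = 3·x^2 + x   ⇒   g'(x) = 6·x + 1
  lim(x→∞) f'(x)/g'(x) = lim(x→∞) (12·x^2)/(6·x + 1)
  = ∞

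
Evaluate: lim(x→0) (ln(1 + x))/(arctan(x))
This is a 0/0 indeterminate form.

Apply L'Hôpital's rule: differentiate numerator and denominator separately.
  f(x) = ln(x + 1)   ⇒   f'(x) = 1/(x + 1)
  g(x) = atan(x)   ⇒   g'(x) = 1/(x^2 + 1)
  lim(x→0) f'(x)/g'(x) = lim(x→0) (1/(x + 1))/(1/(x^2 + 1))
  = 1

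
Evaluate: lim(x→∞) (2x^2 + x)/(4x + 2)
This is an ∞/∞ indeterminate form.

Apply L'Hôpital's rule: differentiate numerator and denominator separately.
  f(x) = 2·x^2 + x   ⇒   f'(x) = 4·x + 1
  g(x) = 4·x + 2   ⇒   g'(x) = 4
  lim(x→∞) f'(x)/g'(x) = lim(x→∞) (4·x + 1)/(4)
  = ∞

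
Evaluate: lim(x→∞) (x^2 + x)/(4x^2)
This is an ∞/∞ indeterminate form.

Apply L'Hôpital's rule: differentiate numerator and denominator separately.
  f(x) = x^2 + x   ⇒   f'(x) = 2·x + 1
  g(x) = 4·x^2   ⇒   g'(x) = 8·x
  lim(x→∞) f'(x)/g'(x) = lim(x→∞) (2·x + 1)/(8·x)
  = 1/4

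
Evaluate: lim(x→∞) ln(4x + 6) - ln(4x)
This is an ∞-∞ indeterminate form.

Combine fractions or rationalize to convert ∞-∞ to 0/0 form:
  lim(x→∞) ln(4x + 6) - ln(4x) = 0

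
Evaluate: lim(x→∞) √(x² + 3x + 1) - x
This is an ∞-∞ indeterminate form.

Combine fractions or rationalize to convert ∞-∞ to 0/0 form:
  lim(x→∞) √(x² + 3x + 1) - x = 3/2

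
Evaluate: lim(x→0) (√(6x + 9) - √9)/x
This is a standard limit.

Factor or rationalize the expression:
  lim(x→0) (√(6x + 9) - √9)/x = 1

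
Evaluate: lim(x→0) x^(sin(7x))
This is an exponential indeterminate form.

For exponential indeterminate forms, take the natural log:
  Let L = lim(x→0) x^(sin(7x))
  Then ln(L) = lim(x→0) [exponent × ln(base)]
  Evaluate using L'Hôpital or standard limits, then exponentiate.
  L = 1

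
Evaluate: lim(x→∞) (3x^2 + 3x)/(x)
This is an ∞/∞ indeterminate form.

Apply L'Hôpital's rule: differentiate numerator and denominator separately.
  f(x) = 3·x^2 + 3·x   ⇒   f'(x) = 6·x + 3
  g(x) = x   ⇒   g'(x) = 1
  lim(x→∞) f'(x)/g'(x) = lim(x→∞) (6·x + 3)/(1)
  = ∞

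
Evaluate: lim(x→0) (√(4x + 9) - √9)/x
This is a standard limit.

Factor or rationalize the expression:
  lim(x→0) (√(4x + 9) - √9)/x = 2/3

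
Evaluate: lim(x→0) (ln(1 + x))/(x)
This is a 0/0 indeterminate form.

Apply L'Hôpital's rule: differentiate numerator and denominator separately.
  f(x) = ln(x + 1)   ⇒   f'(x) = 1/(x + 1)
  g(x) = x   ⇒   g'(x) = 1
  lim(x→0) f'(x)/g'(x) = lim(x→0) (1/(x + 1))/(1)
  = 1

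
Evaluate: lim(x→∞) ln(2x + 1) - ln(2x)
This is an ∞-∞ indeterminate form.

Combine fractions or rationalize to convert ∞-∞ to 0/0 form:
  lim(x→∞) ln(2x + 1) - ln(2x) = 0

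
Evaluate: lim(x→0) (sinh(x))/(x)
This is a 0/0 indeterminate form.

Apply L'Hôpital's rule: differentiate numerator and denominator separately.
  f(x) = sinh(x)   ⇒   f'(x) = cosh(x)
  g(x) = x   ⇒   g'(x) = 1
  lim(x→0) f'(x)/g'(x) = lim(x→0) (cosh(x))/(1)
  = 1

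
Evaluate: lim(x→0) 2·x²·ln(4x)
This is a 0·∞ indeterminate form.

Rewrite 0·∞ as a quotient (0/0 or ∞/∞ form), then apply L'Hôpital's rule:
  lim(x→0) 2·x²·ln(4x) = 0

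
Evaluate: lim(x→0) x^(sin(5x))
This is an exponential indeterminate form.

For exponential indeterminate forms, take the natural log:
  Let L = lim(x→0) x^(sin(5x))
  Then ln(L) = lim(x→0) [exponent × ln(base)]
  Evaluate using L'Hôpital or standard limits, then exponentiate.
  L = 1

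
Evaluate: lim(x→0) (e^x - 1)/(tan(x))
This is a 0/0 indeterminate form.

Apply L'Hôpital's rule: differentiate numerator and denominator separately.
  f(x) = e^(x) - 1   ⇒   f'(x) = e^(x)
  g(x) = tan(x)   ⇒   g'(x) = tan(x)^2 + 1
  lim(x→0) f'(x)/g'(x) = lim(x→0) (e^(x))/(tan(x)^2 + 1)
  = 1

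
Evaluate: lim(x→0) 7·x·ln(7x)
This is a 0·∞ indeterminate form.

Rewrite 0·∞ as a quotient (0/0 or ∞/∞ form), then apply L'Hôpital's rule:
  lim(x→0) 7·x·ln(7x) = 0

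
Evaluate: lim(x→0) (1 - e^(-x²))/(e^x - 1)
This is a 0/0 indeterminate form.

Apply L'Hôpital's rule: differentiate numerator and denominator separately.
  f(x) = 1 - e^(-x^2)   ⇒   f'(x) = 2·x·e^(-x^2)
  g(x) = e^(x) - 1   ⇒   g'(x) = e^(x)
  lim(x→0) f'(x)/g'(x) = lim(x→0) (2·x·e^(-x^2))/(e^(x))
  = 0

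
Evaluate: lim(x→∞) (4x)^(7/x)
This is an exponential indeterminate form.

For exponential indeterminate forms, take the natural log:
  Let L = lim(x→∞) (4x)^(7/x)
  Then ln(L) = lim(x→∞) [exponent × ln(base)]
  Evaluate using L'Hôpital or standard limits, then exponentiate.
  L = 1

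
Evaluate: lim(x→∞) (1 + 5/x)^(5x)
This is an exponential indeterminate form.

For exponential indeterminate forms, take the natural log:
  Let L = lim(x→∞) (1 + 5/x)^(5x)
  Then ln(L) = lim(x→∞) [exponent × ln(base)]
  Evaluate using L'Hôpital or standard limits, then exponentiate.
  L = e^(25)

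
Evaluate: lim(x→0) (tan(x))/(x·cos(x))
This is a 0/0 indeterminate form.

Apply L'Hôpital's rule: differentiate numerator and denominator separately.
  f(x) = tan(x)   ⇒   f'(x) = tan(x)^2 + 1
  g(x) = x·cos(x)   ⇒   g'(x) = -x·sin(x) + cos(x)
  lim(x→0) f'(x)/g'(x) = lim(x→0) (tan(x)^2 + 1)/(-x·sin(x) + cos(x))
  = 1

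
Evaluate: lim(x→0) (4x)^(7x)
This is an exponential indeterminate form.

For exponential indeterminate forms, take the natural log:
  Let L = lim(x→0) (4x)^(7x)
  Then ln(L) = lim(x→0) [exponent × ln(base)]
  Evaluate using L'Hôpital or standard limits, then exponentiate.
  L = 1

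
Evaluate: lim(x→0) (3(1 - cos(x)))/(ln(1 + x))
This is a 0/0 indeterminate form.

Apply L'Hôpital's rule: differentiate numerator and denominator separately.
  f(x) = 3 - 3·cos(x)   ⇒   f'(x) = 3·sin(x)
  g(x) = ln(x + 1)   ⇒   g'(x) = 1/(x + 1)
  lim(x→0) f'(x)/g'(x) = lim(x→0) (3·sin(x))/(1/(x + 1))
  = 0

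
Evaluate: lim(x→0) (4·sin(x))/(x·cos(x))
This is a 0/0 indeterminate form.

Apply L'Hôpital's rule: differentiate numerator and denominator separately.
  f(x) = 4·sin(x)   ⇒   f'(x) = 4·cos(x)
  g(x) = x·cos(x)   ⇒   g'(x) = -x·sin(x) + cos(x)
  lim(x→0) f'(x)/g'(x) = lim(x→0) (4·cos(x))/(-x·sin(x) + cos(x))
  = 4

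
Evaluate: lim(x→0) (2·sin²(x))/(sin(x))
This is a 0/0 indeterminate form.

Apply L'Hôpital's rule: differentiate numerator and denominator separately.
  f(x) = 2·sin(x)^2   ⇒   f'(x) = 4·sin(x)·cos(x)
  g(x) = sin(x)   ⇒   g'(x) = cos(x)
  lim(x→0) f'(x)/g'(x) = lim(x→0) (4·sin(x)·cos(x))/(cos(x))
  = 0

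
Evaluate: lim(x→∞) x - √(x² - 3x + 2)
This is an ∞-∞ indeterminate form.

Combine fractions or rationalize to convert ∞-∞ to 0/0 form:
  lim(x→∞) x - √(x² - 3x + 2) = 3/2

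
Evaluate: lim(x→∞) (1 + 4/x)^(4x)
This is an exponential indeterminate form.

For exponential indeterminate forms, take the natural log:
  Let L = lim(x→∞) (1 + 4/x)^(4x)
  Then ln(L) = lim(x→∞) [exponent × ln(base)]
  Evaluate using L'Hôpital or standard limits, then exponentiate.
  L = e^(16)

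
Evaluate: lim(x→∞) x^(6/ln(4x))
This is an exponential indeterminate form.

For exponential indeterminate forms, take the natural log:
  Let L = lim(x→∞) x^(6/ln(4x))
  Then ln(L) = lim(x→∞) [exponent × ln(base)]
  Evaluate using L'Hôpital or standard limits, then exponentiate.
  L = e^(6)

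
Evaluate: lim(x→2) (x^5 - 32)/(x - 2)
This is a standard limit.

Factor or rationalize the expression:
  lim(x→2) (x^5 - 32)/(x - 2) = 80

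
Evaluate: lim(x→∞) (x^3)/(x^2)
This is an ∞/∞ indeterminate form.

Apply L'Hôpital's rule: differentiate numerator and denominator separately.
  f(x) = x^3   ⇒   f'(x) = 3·x^2
  g(x) = x^2   ⇒   g'(x) = 2·x
  lim(x→∞) f'(x)/g'(x) = lim(x→∞) (3·x^2)/(2·x)
  = ∞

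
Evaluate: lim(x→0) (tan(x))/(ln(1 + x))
This is a 0/0 indeterminate form.

Apply L'Hôpital's rule: differentiate numerator and denominator separately.
  f(x) = tan(x)   ⇒   f'(x) = tan(x)^2 + 1
  g(x) = ln(x + 1)   ⇒   g'(x) = 1/(x + 1)
  lim(x→0) f'(x)/g'(x) = lim(x→0) (tan(x)^2 + 1)/(1/(x + 1))
  = 1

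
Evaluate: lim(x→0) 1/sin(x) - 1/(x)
This is an ∞-∞ indeterminate form.

Combine fractions or rationalize to convert ∞-∞ to 0/0 form:
  lim(x→0) 1/sin(x) - 1/(x) = 0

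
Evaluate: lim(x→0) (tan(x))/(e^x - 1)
This is a 0/0 indeterminate form.

Apply L'Hôpital's rule: differentiate numerator and denominator separately.
  f(x) = tan(x)   ⇒   f'(x) = tan(x)^2 + 1
  g(x) = e^(x) - 1   ⇒   g'(x) = e^(x)
  lim(x→0) f'(x)/g'(x) = lim(x→0) (tan(x)^2 + 1)/(e^(x))
  = 1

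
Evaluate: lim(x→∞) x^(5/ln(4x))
This is an exponential indeterminate form.

For exponential indeterminate forms, take the natural log:
  Let L = lim(x→∞) x^(5/ln(4x))
  Then ln(L) = lim(x→∞) [exponent × ln(base)]
  Evaluate using L'Hôpital or standard limits, then exponentiate.
  L = e^(5)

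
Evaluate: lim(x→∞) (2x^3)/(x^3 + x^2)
This is an ∞/∞ indeterminate form.

Apply L'Hôpital's rule: differentiate numerator and denominator separately.
  f(x) = 2·x^3   ⇒   f'(x) = 6·x^2
  g(x) = x^3 + x^2   ⇒   g'(x) = 3·x^2 + 2·x
  lim(x→∞) f'(x)/g'(x) = lim(x→∞) (6·x^2)/(3·x^2 + 2·x)
  = 2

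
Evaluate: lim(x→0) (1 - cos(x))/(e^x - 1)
This is a 0/0 indeterminate form.

Apply L'Hôpital's rule: differentiate numerator and denominator separately.
  f(x) = 1 - cos(x)   ⇒   f'(x) = sin(x)
  g(x) = e^(x) - 1   ⇒   g'(x) = e^(x)
  lim(x→0) f'(x)/g'(x) = lim(x→0) (sin(x))/(e^(x))
  = 0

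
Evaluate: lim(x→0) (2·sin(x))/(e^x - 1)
This is a 0/0 indeterminate form.

Apply L'Hôpital's rule: differentiate numerator and denominator separately.
  f(x) = 2·sin(x)   ⇒   f'(x) = 2·cos(x)
  g(x) = e^(x) - 1   ⇒   g'(x) = e^(x)
  lim(x→0) f'(x)/g'(x) = lim(x→0) (2·cos(x))/(e^(x))
  = 2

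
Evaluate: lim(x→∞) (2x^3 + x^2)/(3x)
This is an ∞/∞ indeterminate form.

Apply L'Hôpital's rule: differentiate numerator and denominator separately.
  f(x) = 2·x^3 + x^2   ⇒   f'(x) = 6·x^2 + 2·x
  g(x) = 3·x   ⇒   g'(x) = 3
  lim(x→∞) f'(x)/g'(x) = lim(x→∞) (6·x^2 + 2·x)/(3)
  = ∞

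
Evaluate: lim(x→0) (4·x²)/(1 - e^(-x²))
This is a 0/0 indeterminate form.

Apply L'Hôpital's rule: differentiate numerator and denominator separately.
  f(x) = 4·x^2   ⇒   f'(x) = 8·x
  g(x) = 1 - e^(-x^2)   ⇒   g'(x) = 2·x·e^(-x^2)
  lim(x→0) f'(x)/g'(x) = lim(x→0) (8·x)/(2·x·e^(-x^2))
  = 4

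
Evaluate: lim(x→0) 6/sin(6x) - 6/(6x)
This is an ∞-∞ indeterminate form.

Combine fractions or rationalize to convert ∞-∞ to 0/0 form:
  lim(x→0) 6/sin(6x) - 6/(6x) = 0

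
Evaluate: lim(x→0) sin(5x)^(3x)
This is an exponential indeterminate form.

For exponential indeterminate forms, take the natural log:
  Let L = lim(x→0) sin(5x)^(3x)
  Then ln(L) = lim(x→0) [exponent × ln(base)]
  Evaluate using L'Hôpital or standard limits, then exponentiate.
  L = 1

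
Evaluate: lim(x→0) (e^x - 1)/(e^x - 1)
This is a 0/0 indeterminate form.

Apply L'Hôpital's rule: differentiate numerator and denominator separately.
  f(x) = e^(x) - 1   ⇒   f'(x) = e^(x)
  g(x) = e^(x) - 1   ⇒   g'(x) = e^(x)
  lim(x→0) f'(x)/g'(x) = lim(x→0) (e^(x))/(e^(x))
  = 1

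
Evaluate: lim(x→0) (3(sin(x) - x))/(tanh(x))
This is a 0/0 indeterminate form.

Apply L'Hôpital's rule: differentiate numerator and denominator separately.
  f(x) = -3·x + 3·sin(x)   ⇒   f'(x) = 3·cos(x) - 3
  g(x) = tanh(x)   ⇒   g'(x) = 1 - tanh(x)^2
  lim(x→0) f'(x)/g'(x) = lim(x→0) (3·cos(x) - 3)/(1 - tanh(x)^2)
  = 0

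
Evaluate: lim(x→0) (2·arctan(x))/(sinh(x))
This is a 0/0 indeterminate form.

Apply L'Hôpital's rule: differentiate numerator and denominator separately.
  f(x) = 2·atan(x)   ⇒   f'(x) = 2/(x^2 + 1)
  g(x) = sinh(x)   ⇒   g'(x) = cosh(x)
  lim(x→0) f'(x)/g'(x) = lim(x→0) (2/(x^2 + 1))/(cosh(x))
  = 2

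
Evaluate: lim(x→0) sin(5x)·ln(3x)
This is a 0·∞ indeterminate form.

Rewrite 0·∞ as a quotient (0/0 or ∞/∞ form), then apply L'Hôpital's rule:
  lim(x→0) sin(5x)·ln(3x) = 0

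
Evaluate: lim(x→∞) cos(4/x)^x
This is an exponential indeterminate form.

For exponential indeterminate forms, take the natural log:
  Let L = lim(x→∞) cos(4/x)^x
  Then ln(L) = lim(x→∞) [exponent × ln(base)]
  Evaluate using L'Hôpital or standard limits, then exponentiate.
  L = 1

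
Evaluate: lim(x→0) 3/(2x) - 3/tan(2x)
This is an ∞-∞ indeterminate form.

Combine fractions or rationalize to convert ∞-∞ to 0/0 form:
  lim(x→0) 3/(2x) - 3/tan(2x) = 0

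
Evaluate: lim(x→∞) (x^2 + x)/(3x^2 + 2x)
This is an ∞/∞ indeterminate form.

Apply L'Hôpital's rule: differentiate numerator and denominator separately.
  f(x) = x^2 + x   ⇒   f'(x) = 2·x + 1
  g(x) = 3·x^2 + 2·x   ⇒   g'(x) = 6·x + 2
  lim(x→∞) f'(x)/g'(x) = lim(x→∞) (2·x + 1)/(6·x + 2)
  = 1/3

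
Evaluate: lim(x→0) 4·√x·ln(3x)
This is a 0·∞ indeterminate form.

Rewrite 0·∞ as a quotient (0/0 or ∞/∞ form), then apply L'Hôpital's rule:
  lim(x→0) 4·√x·ln(3x) = 0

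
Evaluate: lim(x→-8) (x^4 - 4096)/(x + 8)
This is a standard limit.

Factor or rationalize the expression:
  lim(x→-8) (x^4 - 4096)/(x + 8) = -2048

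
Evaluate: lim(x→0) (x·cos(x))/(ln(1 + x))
This is a 0/0 indeterminate form.

Apply L'Hôpital's rule: differentiate numerator and denominator separately.
  f(x) = x·cos(x)   ⇒   f'(x) = -x·sin(x) + cos(x)
  g(x) = ln(x + 1)   ⇒   g'(x) = 1/(x + 1)
  lim(x→0) f'(x)/g'(x) = lim(x→0) (-x·sin(x) + cos(x))/(1/(x + 1))
  = 1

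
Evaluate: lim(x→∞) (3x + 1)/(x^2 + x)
This is an ∞/∞ indeterminate form.

Apply L'Hôpital's rule: differentiate numerator and denominator separately.
  f(x) = 3·x + 1   ⇒   f'(x) = 3
  g(x) = x^2 + x   ⇒   g'(x) = 2·x + 1
  lim(x→∞) f'(x)/g'(x) = lim(x→∞) (3)/(2·x + 1)
  = 0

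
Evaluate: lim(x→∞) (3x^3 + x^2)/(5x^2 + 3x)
This is an ∞/∞ indeterminate form.

Apply L'Hôpital's rule: differentiate numerator and denominator separately.
  f(x) = 3·x^3 + x^2   ⇒   f'(x) = 9·x^2 + 2·x
  g(x) = 5·x^2 + 3·x   ⇒   g'(x) = 10·x + 3
  lim(x→∞) f'(x)/g'(x) = lim(x→∞) (9·x^2 + 2·x)/(10·x + 3)
  = ∞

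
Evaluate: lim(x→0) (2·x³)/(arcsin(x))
This is a 0/0 indeterminate form.

Apply L'Hôpital's rule: differentiate numerator and denominator separately.
  f(x) = 2·x^3   ⇒   f'(x) = 6·x^2
  g(x) = asin(x)   ⇒   g'(x) = 1/sqrt(1 - x^2)
  lim(x→0) f'(x)/g'(x) = lim(x→0) (6·x^2)/(1/sqrt(1 - x^2))
  = 0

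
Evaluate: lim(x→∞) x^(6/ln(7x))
This is an exponential indeterminate form.

For exponential indeterminate forms, take the natural log:
  Let L = lim(x→∞) x^(6/ln(7x))
  Then ln(L) = lim(x→∞) [exponent × ln(base)]
  Evaluate using L'Hôpital or standard limits, then exponentiate.
  L = e^(6)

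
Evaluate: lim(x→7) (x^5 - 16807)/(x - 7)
This is a standard limit.

Factor or rationalize the expression:
  lim(x→7) (x^5 - 16807)/(x - 7) = 12005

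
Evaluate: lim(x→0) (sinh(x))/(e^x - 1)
This is a 0/0 indeterminate form.

Apply L'Hôpital's rule: differentiate numerator and denominator separately.
  f(x) = sinh(x)   ⇒   f'(x) = cosh(x)
  g(x) = e^(x) - 1   ⇒   g'(x) = e^(x)
  lim(x→0) f'(x)/g'(x) = lim(x→0) (cosh(x))/(e^(x))
  = 1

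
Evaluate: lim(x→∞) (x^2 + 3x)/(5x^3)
This is an ∞/∞ indeterminate form.

Apply L'Hôpital's rule: differentiate numerator and denominator separately.
  f(x) = x^2 + 3·x   ⇒   f'(x) = 2·x + 3
  g(x) = 5·x^3   ⇒   g'(x) = 15·x^2
  lim(x→∞) f'(x)/g'(x) = lim(x→∞) (2·x + 3)/(15·x^2)
  = 0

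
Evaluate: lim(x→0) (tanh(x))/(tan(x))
This is a 0/0 indeterminate form.

Apply L'Hôpital's rule: differentiate numerator and denominator separately.
  f(x) = tanh(x)   ⇒   f'(x) = 1 - tanh(x)^2
  g(x) = tan(x)   ⇒   g'(x) = tan(x)^2 + 1
  lim(x→0) f'(x)/g'(x) = lim(x→0) (1 - tanh(x)^2)/(tan(x)^2 + 1)
  = 1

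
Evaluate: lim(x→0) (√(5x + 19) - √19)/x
This is a standard limit.

Factor or rationalize the expression:
  lim(x→0) (√(5x + 19) - √19)/x = 5·sqrt(19)/38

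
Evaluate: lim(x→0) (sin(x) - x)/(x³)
This is a 0/0 indeterminate form.

Apply L'Hôpital's rule: differentiate numerator and denominator separately.
  f(x) = -x + sin(x)   ⇒   f'(x) = cos(x) - 1
  g(x) = x^3   ⇒   g'(x) = 3·x^2
  lim(x→0) f'(x)/g'(x) = lim(x→0) (cos(x) - 1)/(3·x^2)
  = -1/6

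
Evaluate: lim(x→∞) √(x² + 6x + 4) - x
This is an ∞-∞ indeterminate form.

Combine fractions or rationalize to convert ∞-∞ to 0/0 form:
  lim(x→∞) √(x² + 6x + 4) - x = 3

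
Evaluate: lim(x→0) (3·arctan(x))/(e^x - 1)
This is a 0/0 indeterminate form.

Apply L'Hôpital's rule: differentiate numerator and denominator separately.
  f(x) = 3·atan(x)   ⇒   f'(x) = 3/(x^2 + 1)
  g(x) = e^(x) - 1   ⇒   g'(x) = e^(x)
  lim(x→0) f'(x)/g'(x) = lim(x→0) (3/(x^2 + 1))/(e^(x))
  = 3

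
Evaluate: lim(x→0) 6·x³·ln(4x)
This is a 0·∞ indeterminate form.

Rewrite 0·∞ as a quotient (0/0 or ∞/∞ form), then apply L'Hôpital's rule:
  lim(x→0) 6·x³·ln(4x) = 0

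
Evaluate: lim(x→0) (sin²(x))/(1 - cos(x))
This is a 0/0 indeterminate form.

Apply L'Hôpital's rule: differentiate numerator and denominator separately.
  f(x) = sin(x)^2   ⇒   f'(x) = 2·sin(x)·cos(x)
  g(x) = 1 - cos(x)   ⇒   g'(x) = sin(x)
  lim(x→0) f'(x)/g'(x) = lim(x→0) (2·sin(x)·cos(x))/(sin(x))
  = 2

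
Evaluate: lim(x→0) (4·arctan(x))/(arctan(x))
This is a 0/0 indeterminate form.

Apply L'Hôpital's rule: differentiate numerator and denominator separately.
  f(x) = 4·atan(x)   ⇒   f'(x) = 4/(x^2 + 1)
  g(x) = atan(x)   ⇒   g'(x) = 1/(x^2 + 1)
  lim(x→0) f'(x)/g'(x) = lim(x→0) (4/(x^2 + 1))/(1/(x^2 + 1))
  = 4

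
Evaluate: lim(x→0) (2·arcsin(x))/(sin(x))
This is a 0/0 indeterminate form.

Apply L'Hôpital's rule: differentiate numerator and denominator separately.
  f(x) = 2·asin(x)   ⇒   f'(x) = 2/sqrt(1 - x^2)
  g(x) = sin(x)   ⇒   g'(x) = cos(x)
  lim(x→0) f'(x)/g'(x) = lim(x→0) (2/sqrt(1 - x^2))/(cos(x))
  = 2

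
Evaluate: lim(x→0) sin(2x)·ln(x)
This is a 0·∞ indeterminate form.

Rewrite 0·∞ as a quotient (0/0 or ∞/∞ form), then apply L'Hôpital's rule:
  lim(x→0) sin(2x)·ln(x) = 0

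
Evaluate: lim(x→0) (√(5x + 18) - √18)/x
This is a standard limit.

Factor or rationalize the expression:
  lim(x→0) (√(5x + 18) - √18)/x = 5·sqrt(2)/12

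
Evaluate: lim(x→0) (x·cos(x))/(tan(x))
This is a 0/0 indeterminate form.

Apply L'Hôpital's rule: differentiate numerator and denominator separately.
  f(x) = x·cos(x)   ⇒   f'(x) = -x·sin(x) + cos(x)
  g(x) = tan(x)   ⇒   g'(x) = tan(x)^2 + 1
  lim(x→0) f'(x)/g'(x) = lim(x→0) (-x·sin(x) + cos(x))/(tan(x)^2 + 1)
  = 1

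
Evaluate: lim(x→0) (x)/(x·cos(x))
This is a 0/0 indeterminate form.

Apply L'Hôpital's rule: differentiate numerator and denominator separately.
  f(x) = x   ⇒   f'(x) = 1
  g(x) = x·cos(x)   ⇒   g'(x) = -x·sin(x) + cos(x)
  lim(x→0) f'(x)/g'(x) = lim(x→0) (1)/(-x·sin(x) + cos(x))
  = 1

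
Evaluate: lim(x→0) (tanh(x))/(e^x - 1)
This is a 0/0 indeterminate form.

Apply L'Hôpital's rule: differentiate numerator and denominator separately.
  f(x) = tanh(x)   ⇒   f'(x) = 1 - tanh(x)^2
  g(x) = e^(x) - 1   ⇒   g'(x) = e^(x)
  lim(x→0) f'(x)/g'(x) = lim(x→0) (1 - tanh(x)^2)/(e^(x))
  = 1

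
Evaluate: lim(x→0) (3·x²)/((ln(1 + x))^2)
This is a 0/0 indeterminate form.

Apply L'Hôpital's rule: differentiate numerator and denominator separately.
  f(x) = 3·x^2   ⇒   f'(x) = 6·x
  g(x) = ln(x + 1)^2   ⇒   g'(x) = 2·ln(x + 1)/(x + 1)
  lim(x→0) f'(x)/g'(x) = lim(x→0) (6·x)/(2·ln(x + 1)/(x + 1))
  = 3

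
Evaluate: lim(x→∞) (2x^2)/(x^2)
This is an ∞/∞ indeterminate form.

Apply L'Hôpital's rule: differentiate numerator and denominator separately.
  f(x) = 2·x^2   ⇒   f'(x) = 4·x
  g(x) = x^2   ⇒   g'(x) = 2·x
  lim(x→∞) f'(x)/g'(x) = lim(x→∞) (4·x)/(2·x)
  = 2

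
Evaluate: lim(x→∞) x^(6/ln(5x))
This is an exponential indeterminate form.

For exponential indeterminate forms, take the natural log:
  Let L = lim(x→∞) x^(6/ln(5x))
  Then ln(L) = lim(x→∞) [exponent × ln(base)]
  Evaluate using L'Hôpital or standard limits, then exponentiate.
  L = e^(6)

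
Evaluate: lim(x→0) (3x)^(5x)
This is an exponential indeterminate form.

For exponential indeterminate forms, take the natural log:
  Let L = lim(x→0) (3x)^(5x)
  Then ln(L) = lim(x→0) [exponent × ln(base)]
  Evaluate using L'Hôpital or standard limits, then exponentiate.
  L = 1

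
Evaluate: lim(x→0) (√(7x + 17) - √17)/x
This is a standard limit.

Factor or rationalize the expression:
  lim(x→0) (√(7x + 17) - √17)/x = 7·sqrt(17)/34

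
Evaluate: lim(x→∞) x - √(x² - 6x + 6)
This is an ∞-∞ indeterminate form.

Combine fractions or rationalize to convert ∞-∞ to 0/0 form:
  lim(x→∞) x - √(x² - 6x + 6) = 3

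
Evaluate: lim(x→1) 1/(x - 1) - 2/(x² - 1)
This is an ∞-∞ indeterminate form.

Combine fractions or rationalize to convert ∞-∞ to 0/0 form:
  lim(x→1) 1/(x - 1) - 2/(x² - 1) = 1/2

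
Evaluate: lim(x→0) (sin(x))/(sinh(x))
This is a 0/0 indeterminate form.

Apply L'Hôpital's rule: differentiate numerator and denominator separately.
  f(x) = sin(x)   ⇒   f'(x) = cos(x)
  g(x) = sinh(x)   ⇒   g'(x) = cosh(x)
  lim(x→0) f'(x)/g'(x) = lim(x→0) (cos(x))/(cosh(x))
  = 1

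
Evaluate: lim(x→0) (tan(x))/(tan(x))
This is a 0/0 indeterminate form.

Apply L'Hôpital's rule: differentiate numerator and denominator separately.
  f(x) = tan(x)   ⇒   f'(x) = tan(x)^2 + 1
  g(x) = tan(x)   ⇒   g'(x) = tan(x)^2 + 1
  lim(x→0) f'(x)/g'(x) = lim(x→0) (tan(x)^2 + 1)/(tan(x)^2 + 1)
  = 1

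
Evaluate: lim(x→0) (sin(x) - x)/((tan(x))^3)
This is a 0/0 indeterminate form.

Apply L'Hôpital's rule: differentiate numerator and denominator separately.
  f(x) = -x + sin(x)   ⇒   f'(x) = cos(x) - 1
  g(x) = tan(x)^3   ⇒   g'(x) = (3·tan(x)^2 + 3)·tan(x)^2
  lim(x→0) f'(x)/g'(x) = lim(x→0) (cos(x) - 1)/((3·tan(x)^2 + 3)·tan(x)^2)
  = -1/6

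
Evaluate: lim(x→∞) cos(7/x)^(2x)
This is an exponential indeterminate form.

For exponential indeterminate forms, take the natural log:
  Let L = lim(x→∞) cos(7/x)^(2x)
  Then ln(L) = lim(x→∞) [exponent × ln(base)]
  Evaluate using L'Hôpital or standard limits, then exponentiate.
  L = 1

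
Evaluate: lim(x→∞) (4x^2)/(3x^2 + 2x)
This is an ∞/∞ indeterminate form.

Apply L'Hôpital's rule: differentiate numerator and denominator separately.
  f(x) = 4·x^2   ⇒   f'(x) = 8·x
  g(x) = 3·x^2 + 2·x   ⇒   g'(x) = 6·x + 2
  lim(x→∞) f'(x)/g'(x) = lim(x→∞) (8·x)/(6·x + 2)
  = 4/3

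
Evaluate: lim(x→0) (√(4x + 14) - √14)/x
This is a standard limit.

Factor or rationalize the expression:
  lim(x→0) (√(4x + 14) - √14)/x = sqrt(14)/7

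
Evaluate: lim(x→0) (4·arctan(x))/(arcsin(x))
This is a 0/0 indeterminate form.

Apply L'Hôpital's rule: differentiate numerator and denominator separately.
  f(x) = 4·atan(x)   ⇒   f'(x) = 4/(x^2 + 1)
  g(x) = asin(x)   ⇒   g'(x) = 1/sqrt(1 - x^2)
  lim(x→0) f'(x)/g'(x) = lim(x→0) (4/(x^2 + 1))/(1/sqrt(1 - x^2))
  = 4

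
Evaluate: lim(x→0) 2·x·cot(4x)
This is a 0·∞ indeterminate form.

Rewrite 0·∞ as a quotient (0/0 or ∞/∞ form), then apply L'Hôpital's rule:
  lim(x→0) 2·x·cot(4x) = 1/2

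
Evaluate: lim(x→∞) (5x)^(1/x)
This is an exponential indeterminate form.

For exponential indeterminate forms, take the natural log:
  Let L = lim(x→∞) (5x)^(1/x)
  Then ln(L) = lim(x→∞) [exponent × ln(base)]
  Evaluate using L'Hôpital or standard limits, then exponentiate.
  L = 1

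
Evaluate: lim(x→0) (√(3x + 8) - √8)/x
This is a standard limit.

Factor or rationalize the expression:
  lim(x→0) (√(3x + 8) - √8)/x = 3·sqrt(2)/8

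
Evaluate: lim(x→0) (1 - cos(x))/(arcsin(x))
This is a 0/0 indeterminate form.

Apply L'Hôpital's rule: differentiate numerator and denominator separately.
  f(x) = 1 - cos(x)   ⇒   f'(x) = sin(x)
  g(x) = asin(x)   ⇒   g'(x) = 1/sqrt(1 - x^2)
  lim(x→0) f'(x)/g'(x) = lim(x→0) (sin(x))/(1/sqrt(1 - x^2))
  = 0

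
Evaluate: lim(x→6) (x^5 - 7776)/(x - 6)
This is a standard limit.

Factor or rationalize the expression:
  lim(x→6) (x^5 - 7776)/(x - 6) = 6480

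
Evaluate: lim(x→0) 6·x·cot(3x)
This is a 0·∞ indeterminate form.

Rewrite 0·∞ as a quotient (0/0 or ∞/∞ form), then apply L'Hôpital's rule:
  lim(x→0) 6·x·cot(3x) = 2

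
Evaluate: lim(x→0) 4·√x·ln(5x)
This is a 0·∞ indeterminate form.

Rewrite 0·∞ as a quotient (0/0 or ∞/∞ form), then apply L'Hôpital's rule:
  lim(x→0) 4·√x·ln(5x) = 0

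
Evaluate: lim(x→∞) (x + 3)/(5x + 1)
This is an ∞/∞ indeterminate form.

Apply L'Hôpital's rule: differentiate numerator and denominator separately.
  f(x) = x + 3   ⇒   f'(x) = 1
  g(x) = 5·x + 1   ⇒   g'(x) = 5
  lim(x→∞) f'(x)/g'(x) = lim(x→∞) (1)/(5)
  = 1/5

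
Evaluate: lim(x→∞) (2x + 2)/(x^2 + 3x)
This is an ∞/∞ indeterminate form.

Apply L'Hôpital's rule: differentiate numerator and denominator separately.
  f(x) = 2·x + 2   ⇒   f'(x) = 2
  g(x) = x^2 + 3·x   ⇒   g'(x) = 2·x + 3
  lim(x→∞) f'(x)/g'(x) = lim(x→∞) (2)/(2·x + 3)
  = 0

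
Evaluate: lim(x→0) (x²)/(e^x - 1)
This is a 0/0 indeterminate form.

Apply L'Hôpital's rule: differentiate numerator and denominator separately.
  f(x) = x^2   ⇒   f'(x) = 2·x
  g(x) = e^(x) - 1   ⇒   g'(x) = e^(x)
  lim(x→0) f'(x)/g'(x) = lim(x→0) (2·x)/(e^(x))
  = 0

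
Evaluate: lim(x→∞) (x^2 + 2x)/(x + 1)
This is an ∞/∞ indeterminate form.

Apply L'Hôpital's rule: differentiate numerator and denominator separately.
  f(x) = x^2 + 2·x   ⇒   f'(x) = 2·x + 2
  g(x) = x + 1   ⇒   g'(x) = 1
  lim(x→∞) f'(x)/g'(x) = lim(x→∞) (2·x + 2)/(1)
  = ∞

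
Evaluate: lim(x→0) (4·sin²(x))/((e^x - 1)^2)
This is a 0/0 indeterminate form.

Apply L'Hôpital's rule: differentiate numerator and denominator separately.
  f(x) = 4·sin(x)^2   ⇒   f'(x) = 8·sin(x)·cos(x)
  g(x) = (e^(x) - 1)^2   ⇒   g'(x) = 2·(e^(x) - 1)·e^(x)
  lim(x→0) f'(x)/g'(x) = lim(x→0) (8·sin(x)·cos(x))/(2·(e^(x) - 1)·e^(x))
  = 4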